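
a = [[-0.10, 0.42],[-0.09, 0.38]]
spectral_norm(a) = 0.58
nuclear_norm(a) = 0.58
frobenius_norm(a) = 0.58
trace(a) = 0.28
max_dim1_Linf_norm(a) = 0.42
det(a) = -0.00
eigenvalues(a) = [-0.0, 0.28]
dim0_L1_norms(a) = [0.19, 0.8]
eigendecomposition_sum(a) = [[-0.00, 0.00], [-0.00, 0.0]] + [[-0.1, 0.42], [-0.09, 0.38]]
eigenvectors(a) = [[-0.97,-0.74], [-0.23,-0.67]]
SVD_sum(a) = [[-0.1, 0.42], [-0.09, 0.38]] + [[-0.00, -0.00], [0.00, 0.00]]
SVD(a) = [[-0.74, -0.67],[-0.67, 0.74]] @ diag([0.5821510817399912, 0.00034355342843683453]) @ [[0.23, -0.97], [0.97, 0.23]]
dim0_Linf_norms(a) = [0.1, 0.42]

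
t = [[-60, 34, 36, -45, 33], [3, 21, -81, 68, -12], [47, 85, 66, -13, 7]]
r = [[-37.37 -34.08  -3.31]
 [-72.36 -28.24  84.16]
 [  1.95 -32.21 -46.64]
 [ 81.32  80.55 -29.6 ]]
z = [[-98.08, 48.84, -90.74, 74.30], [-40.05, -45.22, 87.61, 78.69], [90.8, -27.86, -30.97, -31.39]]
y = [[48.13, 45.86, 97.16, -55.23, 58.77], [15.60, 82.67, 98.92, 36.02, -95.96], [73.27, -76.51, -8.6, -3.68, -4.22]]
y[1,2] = 98.92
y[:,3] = [-55.23, 36.02, -3.68]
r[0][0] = -37.37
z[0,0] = -98.08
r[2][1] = -32.21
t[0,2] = 36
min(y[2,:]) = -76.51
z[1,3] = 78.69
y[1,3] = 36.02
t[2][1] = 85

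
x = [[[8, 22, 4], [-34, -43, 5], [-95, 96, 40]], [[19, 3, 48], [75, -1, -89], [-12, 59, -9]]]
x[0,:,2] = [4, 5, 40]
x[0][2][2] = 40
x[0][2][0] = -95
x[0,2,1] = 96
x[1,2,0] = -12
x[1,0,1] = 3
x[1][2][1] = 59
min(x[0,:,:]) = -95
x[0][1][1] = -43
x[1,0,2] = 48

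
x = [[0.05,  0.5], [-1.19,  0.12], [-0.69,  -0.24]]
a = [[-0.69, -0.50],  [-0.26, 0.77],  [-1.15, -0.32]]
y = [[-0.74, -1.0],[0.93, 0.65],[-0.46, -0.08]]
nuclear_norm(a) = 2.29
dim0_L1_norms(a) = [2.1, 1.59]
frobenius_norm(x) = 1.49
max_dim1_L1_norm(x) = 1.31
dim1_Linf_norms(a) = [0.69, 0.77, 1.15]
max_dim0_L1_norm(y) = 2.13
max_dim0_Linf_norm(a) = 1.15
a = x + y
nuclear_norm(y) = 2.08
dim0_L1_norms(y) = [2.13, 1.73]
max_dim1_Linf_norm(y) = 1.0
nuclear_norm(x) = 1.94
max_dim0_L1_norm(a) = 2.1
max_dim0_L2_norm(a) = 1.37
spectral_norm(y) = 1.71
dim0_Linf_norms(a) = [1.15, 0.77]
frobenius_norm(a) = 1.68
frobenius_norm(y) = 1.75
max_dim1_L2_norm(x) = 1.2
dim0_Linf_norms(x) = [1.19, 0.5]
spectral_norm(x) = 1.38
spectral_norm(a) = 1.45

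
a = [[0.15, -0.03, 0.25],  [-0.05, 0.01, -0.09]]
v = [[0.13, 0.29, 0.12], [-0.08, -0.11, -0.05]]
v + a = [[0.28, 0.26, 0.37],[-0.13, -0.1, -0.14]]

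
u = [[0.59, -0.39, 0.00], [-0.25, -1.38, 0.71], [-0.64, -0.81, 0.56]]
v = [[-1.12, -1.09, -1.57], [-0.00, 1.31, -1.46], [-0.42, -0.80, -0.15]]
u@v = [[-0.66, -1.15, -0.36], [-0.02, -2.10, 2.30], [0.48, -0.81, 2.1]]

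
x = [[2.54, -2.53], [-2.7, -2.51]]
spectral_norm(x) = 3.72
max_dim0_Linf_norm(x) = 2.7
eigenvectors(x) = [[0.92, 0.38], [-0.4, 0.93]]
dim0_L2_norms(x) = [3.71, 3.56]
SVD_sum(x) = [[1.62, 0.49], [-3.17, -0.97]] + [[0.92, -3.02], [0.47, -1.54]]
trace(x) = 0.03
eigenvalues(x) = [3.65, -3.62]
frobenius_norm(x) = 5.14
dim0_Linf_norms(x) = [2.7, 2.53]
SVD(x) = [[-0.45,0.89], [0.89,0.45]] @ diag([3.721399351230221, 3.5487725862138997]) @ [[-0.96, -0.29], [0.29, -0.96]]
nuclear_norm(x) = 7.27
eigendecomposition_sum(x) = [[3.09, -1.27], [-1.36, 0.56]] + [[-0.55, -1.26], [-1.34, -3.07]]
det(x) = -13.21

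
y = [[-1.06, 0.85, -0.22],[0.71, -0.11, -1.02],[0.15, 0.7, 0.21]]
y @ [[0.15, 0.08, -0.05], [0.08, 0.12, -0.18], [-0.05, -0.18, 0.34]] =[[-0.08, 0.06, -0.17], [0.15, 0.23, -0.36], [0.07, 0.06, -0.06]]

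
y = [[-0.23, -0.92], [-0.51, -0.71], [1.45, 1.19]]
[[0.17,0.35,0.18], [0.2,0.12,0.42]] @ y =[[0.04,-0.19],[0.50,0.23]]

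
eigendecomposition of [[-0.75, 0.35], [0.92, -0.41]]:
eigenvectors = [[-0.64, -0.42], [0.77, -0.91]]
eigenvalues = [-1.17, 0.01]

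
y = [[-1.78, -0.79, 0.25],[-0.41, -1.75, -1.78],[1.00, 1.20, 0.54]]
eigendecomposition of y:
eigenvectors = [[(-0.78+0j), (-0.78-0j), (0.47+0j)],[(0.47+0.34j), 0.47-0.34j, (-0.73+0j)],[0.15-0.19j, 0.15+0.19j, 0.49+0.00j]]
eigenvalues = [(-1.35+0.41j), (-1.35-0.41j), (-0.29+0j)]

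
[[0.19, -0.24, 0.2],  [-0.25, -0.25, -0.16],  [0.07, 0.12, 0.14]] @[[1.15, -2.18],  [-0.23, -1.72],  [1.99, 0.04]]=[[0.67, 0.01], [-0.55, 0.97], [0.33, -0.35]]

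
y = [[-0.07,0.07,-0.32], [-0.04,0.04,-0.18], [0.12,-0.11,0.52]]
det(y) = 0.00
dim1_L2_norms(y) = [0.33, 0.19, 0.54]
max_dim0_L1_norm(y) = 1.02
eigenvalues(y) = [0.48, 0.01, 0.0]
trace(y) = 0.49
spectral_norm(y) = 0.67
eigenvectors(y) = [[-0.51, -0.89, -0.54], [-0.28, -0.45, 0.79], [0.81, 0.11, 0.29]]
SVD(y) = [[-0.5, -0.73, 0.47], [-0.28, -0.38, -0.88], [0.82, -0.58, -0.02]] @ diag([0.6668451371382781, 0.0041273520360337775, 0.0007266637475153238]) @ [[0.22, -0.2, 0.95], [-0.8, -0.59, 0.06], [0.55, -0.78, -0.29]]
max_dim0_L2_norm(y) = 0.64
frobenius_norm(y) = 0.67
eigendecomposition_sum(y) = [[-0.08, 0.07, -0.32], [-0.04, 0.04, -0.18], [0.12, -0.11, 0.52]] + [[0.0,0.00,0.0], [0.0,0.00,0.00], [-0.0,-0.0,-0.0]] + [[0.00, -0.00, -0.00], [-0.0, 0.00, 0.0], [-0.0, 0.00, 0.0]]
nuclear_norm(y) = 0.67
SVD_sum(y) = [[-0.07,0.07,-0.32], [-0.04,0.04,-0.18], [0.12,-0.11,0.52]] + [[0.0, 0.0, -0.00], [0.0, 0.00, -0.0], [0.0, 0.0, -0.00]] + [[0.00, -0.00, -0.0], [-0.0, 0.00, 0.0], [-0.00, 0.0, 0.0]]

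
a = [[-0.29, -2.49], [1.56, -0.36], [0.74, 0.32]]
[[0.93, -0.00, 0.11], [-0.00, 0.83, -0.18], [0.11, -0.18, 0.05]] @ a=[[-0.19,-2.28], [1.16,-0.36], [-0.28,-0.19]]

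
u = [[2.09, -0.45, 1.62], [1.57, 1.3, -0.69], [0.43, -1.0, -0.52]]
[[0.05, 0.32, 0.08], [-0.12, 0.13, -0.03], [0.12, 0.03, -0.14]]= u@[[0.01,0.11,-0.03], [-0.11,-0.01,0.07], [-0.01,0.05,0.11]]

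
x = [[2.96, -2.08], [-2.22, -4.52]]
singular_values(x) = [5.1, 3.53]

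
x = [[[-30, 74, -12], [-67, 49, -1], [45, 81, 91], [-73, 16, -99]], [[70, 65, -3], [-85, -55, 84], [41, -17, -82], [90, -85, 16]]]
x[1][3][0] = 90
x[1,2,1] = -17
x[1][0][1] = 65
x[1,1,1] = -55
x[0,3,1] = 16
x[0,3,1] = 16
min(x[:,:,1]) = -85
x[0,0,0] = -30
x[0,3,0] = -73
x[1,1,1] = -55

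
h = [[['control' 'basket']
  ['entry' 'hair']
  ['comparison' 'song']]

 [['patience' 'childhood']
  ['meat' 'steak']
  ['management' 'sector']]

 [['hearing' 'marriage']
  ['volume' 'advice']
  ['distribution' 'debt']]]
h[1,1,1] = 'steak'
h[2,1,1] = 'advice'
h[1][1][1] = 'steak'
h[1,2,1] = 'sector'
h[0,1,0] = 'entry'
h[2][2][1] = 'debt'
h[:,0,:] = [['control', 'basket'], ['patience', 'childhood'], ['hearing', 'marriage']]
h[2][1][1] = 'advice'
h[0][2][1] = 'song'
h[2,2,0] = 'distribution'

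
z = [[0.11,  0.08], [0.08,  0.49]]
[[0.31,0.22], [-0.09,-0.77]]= z @ [[3.38,3.54],[-0.73,-2.15]]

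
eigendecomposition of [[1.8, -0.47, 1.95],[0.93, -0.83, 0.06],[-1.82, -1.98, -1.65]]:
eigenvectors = [[(-0.7+0j), -0.70-0.00j, (-0.41+0j)],[(-0.21+0.22j), (-0.21-0.22j), 0.39+0.00j],[(0.41-0.5j), 0.41+0.50j, (0.82+0j)]]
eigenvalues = [(0.5+1.56j), (0.5-1.56j), (-1.68+0j)]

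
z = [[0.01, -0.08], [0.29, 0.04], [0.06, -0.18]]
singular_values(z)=[0.3, 0.2]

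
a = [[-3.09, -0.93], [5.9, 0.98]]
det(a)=2.459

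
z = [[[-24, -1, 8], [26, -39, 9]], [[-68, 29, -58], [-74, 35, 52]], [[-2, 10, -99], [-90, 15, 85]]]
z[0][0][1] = -1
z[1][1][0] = -74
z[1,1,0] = -74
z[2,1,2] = 85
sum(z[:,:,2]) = -3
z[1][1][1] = 35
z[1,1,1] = 35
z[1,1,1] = 35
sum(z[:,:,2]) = -3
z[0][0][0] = -24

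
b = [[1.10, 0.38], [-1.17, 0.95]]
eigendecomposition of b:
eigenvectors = [[-0.06-0.49j, -0.06+0.49j], [0.87+0.00j, 0.87-0.00j]]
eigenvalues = [(1.02+0.66j), (1.02-0.66j)]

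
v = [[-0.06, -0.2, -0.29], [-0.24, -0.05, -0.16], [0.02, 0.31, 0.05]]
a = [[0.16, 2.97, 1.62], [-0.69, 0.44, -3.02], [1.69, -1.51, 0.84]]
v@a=[[-0.36, 0.17, 0.26], [-0.27, -0.49, -0.37], [-0.13, 0.12, -0.86]]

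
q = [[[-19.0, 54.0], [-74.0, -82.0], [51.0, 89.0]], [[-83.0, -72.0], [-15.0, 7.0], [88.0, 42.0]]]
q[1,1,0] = -15.0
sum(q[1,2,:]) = 130.0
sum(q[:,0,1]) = -18.0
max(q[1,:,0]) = 88.0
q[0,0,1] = 54.0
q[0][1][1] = -82.0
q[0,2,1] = 89.0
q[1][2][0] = 88.0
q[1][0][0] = -83.0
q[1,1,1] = 7.0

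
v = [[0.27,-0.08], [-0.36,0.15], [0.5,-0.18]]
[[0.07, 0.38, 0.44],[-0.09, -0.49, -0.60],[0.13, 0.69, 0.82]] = v @ [[0.33, 1.50, 1.54], [0.20, 0.34, -0.29]]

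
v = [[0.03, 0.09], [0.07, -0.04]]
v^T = [[0.03, 0.07], [0.09, -0.04]]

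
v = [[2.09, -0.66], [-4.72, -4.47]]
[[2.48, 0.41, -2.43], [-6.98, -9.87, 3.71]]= v @ [[1.26, 0.67, -1.07], [0.23, 1.5, 0.30]]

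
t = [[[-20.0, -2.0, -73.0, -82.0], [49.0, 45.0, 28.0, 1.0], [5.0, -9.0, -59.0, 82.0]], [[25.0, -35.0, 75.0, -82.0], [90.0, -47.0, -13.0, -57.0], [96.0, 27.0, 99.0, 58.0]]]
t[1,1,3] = -57.0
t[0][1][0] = 49.0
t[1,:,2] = [75.0, -13.0, 99.0]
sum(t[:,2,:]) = 299.0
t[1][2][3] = 58.0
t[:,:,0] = [[-20.0, 49.0, 5.0], [25.0, 90.0, 96.0]]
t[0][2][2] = -59.0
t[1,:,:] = [[25.0, -35.0, 75.0, -82.0], [90.0, -47.0, -13.0, -57.0], [96.0, 27.0, 99.0, 58.0]]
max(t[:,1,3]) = 1.0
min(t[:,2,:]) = -59.0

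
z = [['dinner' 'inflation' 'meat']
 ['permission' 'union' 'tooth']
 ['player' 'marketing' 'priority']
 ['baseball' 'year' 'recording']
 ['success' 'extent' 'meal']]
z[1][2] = 'tooth'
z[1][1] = 'union'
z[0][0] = 'dinner'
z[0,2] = 'meat'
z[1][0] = 'permission'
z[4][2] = 'meal'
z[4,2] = 'meal'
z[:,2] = ['meat', 'tooth', 'priority', 'recording', 'meal']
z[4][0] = 'success'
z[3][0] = 'baseball'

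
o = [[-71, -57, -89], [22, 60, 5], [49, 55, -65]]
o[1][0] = 22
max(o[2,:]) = 55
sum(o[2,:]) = 39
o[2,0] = 49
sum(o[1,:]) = 87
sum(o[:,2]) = -149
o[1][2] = 5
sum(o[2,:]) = 39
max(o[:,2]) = 5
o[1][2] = 5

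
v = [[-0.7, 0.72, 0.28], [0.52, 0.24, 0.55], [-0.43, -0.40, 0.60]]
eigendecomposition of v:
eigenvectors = [[(0.89+0j), 0.01-0.36j, (0.01+0.36j)], [-0.43+0.00j, (0.04-0.63j), (0.04+0.63j)], [0.13+0.00j, 0.69+0.00j, 0.69-0.00j]]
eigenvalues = [(-1.01+0j), (0.57+0.59j), (0.57-0.59j)]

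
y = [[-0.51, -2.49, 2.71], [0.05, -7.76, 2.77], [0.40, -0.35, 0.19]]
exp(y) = [[0.91,-0.36,1.82], [0.12,-0.05,0.5], [0.37,-0.17,1.48]]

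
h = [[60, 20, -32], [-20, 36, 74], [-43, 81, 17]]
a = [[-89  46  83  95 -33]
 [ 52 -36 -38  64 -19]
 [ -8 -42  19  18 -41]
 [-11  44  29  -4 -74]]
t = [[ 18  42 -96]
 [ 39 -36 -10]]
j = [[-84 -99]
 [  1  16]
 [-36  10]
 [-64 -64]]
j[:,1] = [-99, 16, 10, -64]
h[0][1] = 20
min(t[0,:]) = -96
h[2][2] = 17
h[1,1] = 36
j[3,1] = -64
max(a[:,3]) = 95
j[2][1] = 10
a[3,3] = -4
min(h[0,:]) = -32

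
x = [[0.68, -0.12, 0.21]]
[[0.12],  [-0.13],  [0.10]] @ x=[[0.08, -0.01, 0.03], [-0.09, 0.02, -0.03], [0.07, -0.01, 0.02]]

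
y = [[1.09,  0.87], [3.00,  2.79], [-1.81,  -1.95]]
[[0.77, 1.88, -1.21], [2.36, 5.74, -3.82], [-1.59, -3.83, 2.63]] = y @ [[0.21, 0.61, -0.13], [0.62, 1.4, -1.23]]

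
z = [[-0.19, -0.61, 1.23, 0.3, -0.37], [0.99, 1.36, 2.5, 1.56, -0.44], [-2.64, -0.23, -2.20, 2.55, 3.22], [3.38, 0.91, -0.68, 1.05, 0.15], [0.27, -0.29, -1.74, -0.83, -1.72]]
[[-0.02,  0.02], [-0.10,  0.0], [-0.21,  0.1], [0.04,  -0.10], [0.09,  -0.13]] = z @ [[0.03, -0.02], [-0.02, -0.0], [-0.01, 0.03], [-0.05, -0.02], [-0.01, 0.05]]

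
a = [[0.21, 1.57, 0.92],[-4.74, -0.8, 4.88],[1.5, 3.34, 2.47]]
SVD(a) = [[0.07,-0.37,-0.93], [0.99,0.12,0.03], [0.10,-0.92,0.37]] @ diag([6.877939698808757, 4.725266354058013, 0.3869152139135974]) @ [[-0.66, -0.05, 0.75], [-0.43, -0.79, -0.43], [0.62, -0.61, 0.50]]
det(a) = 12.57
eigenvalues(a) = [(-1.49+0.61j), (-1.49-0.61j), (4.86+0j)]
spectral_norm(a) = 6.88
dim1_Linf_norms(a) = [1.57, 4.88, 3.34]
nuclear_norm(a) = 11.99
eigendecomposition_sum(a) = [[0.27+2.92j, 0.38+0.56j, -0.31-1.42j], [(-2.13-4.97j), (-0.98-0.77j), (1.35+2.32j)], [1.19+3.27j, 0.60+0.53j, (-0.78-1.54j)]] + [[(0.27-2.92j), 0.38-0.56j, (-0.31+1.42j)], [(-2.13+4.97j), (-0.98+0.77j), 1.35-2.32j], [(1.19-3.27j), 0.60-0.53j, -0.78+1.54j]] + [[-0.34+0.00j,0.82+0.00j,1.54-0.00j], [-0.48+0.00j,1.16+0.00j,(2.19-0j)], [(-0.88+0j),(2.14+0j),4.03-0.00j]]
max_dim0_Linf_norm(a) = 4.88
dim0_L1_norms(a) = [6.45, 5.71, 8.27]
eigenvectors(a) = [[0.40+0.13j,(0.4-0.13j),(0.32+0j)], [-0.77+0.00j,-0.77-0.00j,(0.45+0j)], [0.49+0.03j,(0.49-0.03j),0.83+0.00j]]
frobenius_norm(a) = 8.35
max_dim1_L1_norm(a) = 10.42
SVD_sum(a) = [[-0.31, -0.02, 0.35], [-4.51, -0.35, 5.12], [-0.46, -0.04, 0.52]] + [[0.74, 1.38, 0.75],[-0.24, -0.45, -0.24],[1.87, 3.46, 1.88]] + [[-0.22, 0.22, -0.18], [0.01, -0.01, 0.01], [0.09, -0.09, 0.07]]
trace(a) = 1.88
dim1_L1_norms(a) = [2.7, 10.42, 7.31]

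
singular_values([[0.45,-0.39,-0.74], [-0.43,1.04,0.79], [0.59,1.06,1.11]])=[2.16, 0.86, 0.31]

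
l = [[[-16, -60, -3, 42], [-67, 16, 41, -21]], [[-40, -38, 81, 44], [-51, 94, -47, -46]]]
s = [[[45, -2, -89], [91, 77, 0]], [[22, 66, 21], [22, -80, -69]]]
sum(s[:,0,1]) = 64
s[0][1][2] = 0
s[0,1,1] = 77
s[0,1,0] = 91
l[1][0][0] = -40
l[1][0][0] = -40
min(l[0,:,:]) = -67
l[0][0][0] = -16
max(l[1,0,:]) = 81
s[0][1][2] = 0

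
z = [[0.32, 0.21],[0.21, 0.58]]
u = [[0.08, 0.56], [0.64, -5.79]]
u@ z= [[0.14,0.34], [-1.01,-3.22]]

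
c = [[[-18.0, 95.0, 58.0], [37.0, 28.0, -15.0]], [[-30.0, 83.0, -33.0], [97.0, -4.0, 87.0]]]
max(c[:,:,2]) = 87.0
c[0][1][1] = 28.0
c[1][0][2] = -33.0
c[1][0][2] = -33.0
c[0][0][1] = 95.0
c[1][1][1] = -4.0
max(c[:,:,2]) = 87.0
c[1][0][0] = -30.0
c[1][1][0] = 97.0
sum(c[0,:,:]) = 185.0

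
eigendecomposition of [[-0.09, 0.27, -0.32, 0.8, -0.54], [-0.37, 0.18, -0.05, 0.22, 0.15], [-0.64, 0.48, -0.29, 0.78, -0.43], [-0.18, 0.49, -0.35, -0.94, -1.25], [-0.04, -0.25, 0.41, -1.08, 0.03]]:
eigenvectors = [[-0.23+0.00j, -0.56+0.00j, -0.31+0.00j, (-0.3+0.27j), -0.30-0.27j], [(-0.18+0j), (0.58+0j), (-0.72+0j), -0.35-0.21j, -0.35+0.21j], [-0.30+0.00j, 0.34+0.00j, (-0.61+0j), (-0.75+0j), -0.75-0.00j], [(0.75+0j), (-0.2+0j), (-0.05+0j), (-0.2-0.06j), -0.20+0.06j], [0.51+0.00j, 0.45+0.00j, (-0.03+0j), 0.25-0.01j, 0.25+0.01j]]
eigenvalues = [(-1.71+0j), (0.55+0j), (-0+0j), (0.02+0.41j), (0.02-0.41j)]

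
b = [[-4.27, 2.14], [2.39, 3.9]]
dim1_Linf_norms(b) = [4.27, 3.9]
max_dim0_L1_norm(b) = 6.66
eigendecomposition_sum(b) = [[-4.55,1.11], [1.24,-0.30]] + [[0.28, 1.03], [1.15, 4.2]]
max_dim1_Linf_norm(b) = 4.27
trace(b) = -0.37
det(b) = -21.77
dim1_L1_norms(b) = [6.41, 6.29]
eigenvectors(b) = [[-0.96, -0.24], [0.26, -0.97]]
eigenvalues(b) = [-4.85, 4.48]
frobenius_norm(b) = 6.61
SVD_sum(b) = [[-4.17,-0.18],[2.56,0.11]] + [[-0.10, 2.32], [-0.17, 3.79]]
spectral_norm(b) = 4.89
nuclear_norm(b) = 9.34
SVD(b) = [[-0.85,0.52],[0.52,0.85]] @ diag([4.894186463473648, 4.447644192238325]) @ [[1.0, 0.04], [-0.04, 1.00]]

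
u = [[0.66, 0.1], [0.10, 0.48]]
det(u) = 0.307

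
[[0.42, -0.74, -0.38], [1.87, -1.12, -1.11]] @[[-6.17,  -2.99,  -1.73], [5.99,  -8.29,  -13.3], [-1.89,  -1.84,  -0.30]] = [[-6.31,5.58,9.23], [-16.15,5.74,11.99]]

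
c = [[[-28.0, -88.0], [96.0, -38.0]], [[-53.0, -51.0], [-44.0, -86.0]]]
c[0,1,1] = -38.0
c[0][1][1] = -38.0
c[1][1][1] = -86.0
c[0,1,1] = -38.0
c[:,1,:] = [[96.0, -38.0], [-44.0, -86.0]]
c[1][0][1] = -51.0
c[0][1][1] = -38.0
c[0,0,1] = -88.0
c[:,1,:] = [[96.0, -38.0], [-44.0, -86.0]]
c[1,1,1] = -86.0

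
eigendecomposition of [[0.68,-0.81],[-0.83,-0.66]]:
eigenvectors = [[0.9, 0.42], [-0.43, 0.91]]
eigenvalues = [1.07, -1.05]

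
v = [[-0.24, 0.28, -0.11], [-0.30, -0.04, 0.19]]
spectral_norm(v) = 0.42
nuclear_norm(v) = 0.73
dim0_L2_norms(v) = [0.38, 0.28, 0.22]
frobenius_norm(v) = 0.53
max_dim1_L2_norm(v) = 0.38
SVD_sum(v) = [[-0.3,  0.16,  0.02], [-0.23,  0.12,  0.02]] + [[0.06,0.12,-0.13], [-0.07,-0.16,0.17]]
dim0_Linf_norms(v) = [0.3, 0.28, 0.19]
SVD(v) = [[-0.79, -0.61], [-0.61, 0.79]] @ diag([0.4231821447239212, 0.3109933638952158]) @ [[0.88, -0.46, -0.07], [-0.29, -0.65, 0.7]]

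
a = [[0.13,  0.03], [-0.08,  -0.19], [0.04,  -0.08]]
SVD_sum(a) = [[0.05, 0.08], [-0.1, -0.18], [-0.02, -0.04]] + [[0.08,-0.05],[0.02,-0.01],[0.06,-0.04]]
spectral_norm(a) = 0.23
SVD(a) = [[0.40, 0.78], [-0.89, 0.2], [-0.22, 0.59]] @ diag([0.22922675277041848, 0.12551930454846158]) @ [[0.50, 0.87],[0.87, -0.50]]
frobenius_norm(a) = 0.26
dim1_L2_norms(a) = [0.13, 0.21, 0.09]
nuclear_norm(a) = 0.35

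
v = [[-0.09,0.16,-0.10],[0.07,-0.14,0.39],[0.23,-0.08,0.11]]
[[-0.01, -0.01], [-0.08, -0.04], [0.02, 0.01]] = v @ [[0.19,0.08],[-0.17,-0.08],[-0.31,-0.14]]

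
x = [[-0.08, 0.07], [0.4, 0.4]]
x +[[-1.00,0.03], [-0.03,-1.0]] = [[-1.08,0.10], [0.37,-0.6]]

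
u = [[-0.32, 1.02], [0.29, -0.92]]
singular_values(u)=[1.44, 0.0]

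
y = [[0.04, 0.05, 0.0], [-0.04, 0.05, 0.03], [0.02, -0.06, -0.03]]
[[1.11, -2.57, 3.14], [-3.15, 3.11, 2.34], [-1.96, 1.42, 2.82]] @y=[[0.21, -0.26, -0.17], [-0.20, -0.14, 0.02], [-0.08, -0.2, -0.04]]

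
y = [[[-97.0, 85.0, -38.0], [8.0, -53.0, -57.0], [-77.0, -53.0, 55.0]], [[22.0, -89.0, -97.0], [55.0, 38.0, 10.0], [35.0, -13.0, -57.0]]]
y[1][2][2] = -57.0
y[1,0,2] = -97.0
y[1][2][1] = -13.0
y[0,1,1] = -53.0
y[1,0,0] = 22.0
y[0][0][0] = -97.0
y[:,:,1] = [[85.0, -53.0, -53.0], [-89.0, 38.0, -13.0]]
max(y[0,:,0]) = 8.0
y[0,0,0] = -97.0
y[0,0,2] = -38.0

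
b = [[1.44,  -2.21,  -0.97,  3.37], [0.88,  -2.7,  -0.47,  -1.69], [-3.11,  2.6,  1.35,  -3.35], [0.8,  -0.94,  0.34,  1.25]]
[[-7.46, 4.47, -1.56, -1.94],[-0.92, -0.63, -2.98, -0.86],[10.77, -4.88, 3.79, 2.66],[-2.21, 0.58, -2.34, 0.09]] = b@[[-1.62, -0.11, -1.56, -0.13], [0.18, -0.09, 0.78, 0.12], [1.44, -1.51, -1.79, 1.22], [-0.99, 0.88, 0.2, -0.09]]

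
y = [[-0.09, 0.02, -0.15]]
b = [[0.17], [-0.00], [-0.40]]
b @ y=[[-0.02, 0.00, -0.03], [0.0, 0.0, 0.0], [0.04, -0.01, 0.06]]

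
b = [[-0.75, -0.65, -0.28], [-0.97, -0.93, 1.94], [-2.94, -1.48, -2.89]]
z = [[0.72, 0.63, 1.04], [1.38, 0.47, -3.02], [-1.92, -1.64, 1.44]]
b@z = [[-0.90, -0.32, 0.78], [-5.71, -4.23, 4.59], [1.39, 2.19, -2.75]]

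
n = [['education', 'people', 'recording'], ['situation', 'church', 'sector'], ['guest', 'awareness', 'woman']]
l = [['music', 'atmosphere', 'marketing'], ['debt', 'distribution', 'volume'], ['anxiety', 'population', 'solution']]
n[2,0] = 'guest'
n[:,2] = ['recording', 'sector', 'woman']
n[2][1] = 'awareness'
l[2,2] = 'solution'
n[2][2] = 'woman'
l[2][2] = 'solution'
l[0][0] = 'music'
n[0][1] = 'people'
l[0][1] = 'atmosphere'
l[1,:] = ['debt', 'distribution', 'volume']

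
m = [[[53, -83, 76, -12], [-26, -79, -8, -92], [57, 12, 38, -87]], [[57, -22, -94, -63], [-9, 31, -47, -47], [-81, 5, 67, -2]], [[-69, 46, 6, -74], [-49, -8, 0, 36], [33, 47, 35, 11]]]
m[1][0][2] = -94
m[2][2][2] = 35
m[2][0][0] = -69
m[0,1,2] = -8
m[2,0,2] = 6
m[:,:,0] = [[53, -26, 57], [57, -9, -81], [-69, -49, 33]]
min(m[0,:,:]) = -92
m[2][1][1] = -8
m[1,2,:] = [-81, 5, 67, -2]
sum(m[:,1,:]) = -298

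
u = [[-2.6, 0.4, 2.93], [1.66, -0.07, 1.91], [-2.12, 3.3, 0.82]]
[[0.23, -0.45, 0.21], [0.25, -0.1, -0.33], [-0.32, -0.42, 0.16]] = u @ [[0.02, 0.05, -0.14], [-0.11, -0.07, -0.03], [0.11, -0.1, -0.05]]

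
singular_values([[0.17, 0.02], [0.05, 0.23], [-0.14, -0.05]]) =[0.27, 0.18]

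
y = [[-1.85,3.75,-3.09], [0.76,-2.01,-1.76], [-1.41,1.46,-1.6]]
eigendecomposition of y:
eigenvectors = [[(0.88+0j), -0.80+0.00j, -0.80-0.00j], [0.40+0.00j, (-0.17-0.21j), -0.17+0.21j], [(-0.27+0j), -0.54-0.06j, -0.54+0.06j]]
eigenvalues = [(0.82+0j), (-3.14+0.73j), (-3.14-0.73j)]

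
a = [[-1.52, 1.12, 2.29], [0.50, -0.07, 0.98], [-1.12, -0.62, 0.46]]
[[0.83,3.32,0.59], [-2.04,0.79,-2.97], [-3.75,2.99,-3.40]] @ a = [[-0.26,  0.33,  5.43], [6.82,  -0.5,  -5.26], [11.00,  -2.30,  -7.22]]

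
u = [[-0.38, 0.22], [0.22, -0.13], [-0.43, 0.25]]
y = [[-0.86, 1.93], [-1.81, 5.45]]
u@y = [[-0.07, 0.47], [0.05, -0.28], [-0.08, 0.53]]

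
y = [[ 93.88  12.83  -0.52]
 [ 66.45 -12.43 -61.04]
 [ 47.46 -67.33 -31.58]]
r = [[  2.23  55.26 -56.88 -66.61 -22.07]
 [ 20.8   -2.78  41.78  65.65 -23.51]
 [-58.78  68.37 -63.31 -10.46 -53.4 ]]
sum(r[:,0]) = -35.75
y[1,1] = -12.43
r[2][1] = 68.37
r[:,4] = [-22.07, -23.51, -53.4]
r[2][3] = -10.46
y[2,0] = 47.46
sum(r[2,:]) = -117.58000000000001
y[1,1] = -12.43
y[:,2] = [-0.52, -61.04, -31.58]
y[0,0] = 93.88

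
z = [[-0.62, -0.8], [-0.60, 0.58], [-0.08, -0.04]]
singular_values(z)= [1.03, 0.82]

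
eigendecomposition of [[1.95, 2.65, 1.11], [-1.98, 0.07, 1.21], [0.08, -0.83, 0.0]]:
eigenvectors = [[-0.25-0.63j,  -0.25+0.63j,  0.57+0.00j], [(0.69+0j),  (0.69-0j),  -0.52+0.00j], [(-0.09+0.24j),  (-0.09-0.24j),  0.64+0.00j]]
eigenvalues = [(0.63+2.22j), (0.63-2.22j), (0.75+0j)]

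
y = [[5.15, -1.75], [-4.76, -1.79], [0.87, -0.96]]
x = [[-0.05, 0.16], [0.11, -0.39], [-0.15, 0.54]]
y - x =[[5.20, -1.91], [-4.87, -1.4], [1.02, -1.50]]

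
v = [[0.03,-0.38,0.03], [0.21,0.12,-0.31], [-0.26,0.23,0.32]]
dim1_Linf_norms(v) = [0.38, 0.31, 0.32]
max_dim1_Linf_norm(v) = 0.38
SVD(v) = [[-0.24, 0.81, 0.54], [-0.52, -0.58, 0.63], [0.82, -0.13, 0.56]] @ diag([0.5737294793462615, 0.4410545977726704, 0.002307880554899964]) @ [[-0.57, 0.38, 0.73], [-0.14, -0.92, 0.37], [0.81, 0.11, 0.58]]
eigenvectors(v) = [[0.80+0.00j,(0.16+0.52j),0.16-0.52j],[0.10+0.00j,(0.4-0.44j),(0.4+0.44j)],[0.58+0.00j,(-0.6+0j),(-0.6-0j)]]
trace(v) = 0.47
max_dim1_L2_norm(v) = 0.47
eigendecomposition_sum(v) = [[0j, 0.00+0.00j, 0.00-0.00j], [0.00+0.00j, 0j, 0.00-0.00j], [0.00+0.00j, 0j, 0.00-0.00j]] + [[0.01+0.12j,-0.19-0.05j,0.01-0.15j],[(0.1-0.08j),(0.06+0.21j),-0.16+0.07j],[(-0.13-0.02j),0.11-0.19j,(0.16+0.07j)]] + [[0.01-0.12j,(-0.19+0.05j),(0.01+0.15j)], [(0.1+0.08j),(0.06-0.21j),(-0.16-0.07j)], [-0.13+0.02j,0.11+0.19j,(0.16-0.07j)]]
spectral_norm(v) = 0.57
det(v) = 0.00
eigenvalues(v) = [0j, (0.23+0.39j), (0.23-0.39j)]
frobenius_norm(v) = 0.72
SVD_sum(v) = [[0.08, -0.05, -0.10], [0.17, -0.11, -0.22], [-0.27, 0.18, 0.34]] + [[-0.05,  -0.33,  0.13], [0.04,  0.23,  -0.09], [0.01,  0.05,  -0.02]] + [[0.00,  0.0,  0.00], [0.0,  0.0,  0.00], [0.00,  0.00,  0.0]]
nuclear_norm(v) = 1.02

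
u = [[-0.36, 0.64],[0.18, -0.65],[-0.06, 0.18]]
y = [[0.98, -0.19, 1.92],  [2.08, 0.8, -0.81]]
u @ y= [[0.98, 0.58, -1.21],[-1.18, -0.55, 0.87],[0.32, 0.16, -0.26]]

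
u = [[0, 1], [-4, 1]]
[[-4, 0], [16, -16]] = u@[[-5, 4], [-4, 0]]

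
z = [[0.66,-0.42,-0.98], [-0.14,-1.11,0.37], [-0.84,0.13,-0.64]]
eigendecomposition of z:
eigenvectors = [[-0.90+0.00j, (-0.2-0.22j), (-0.2+0.22j)], [0.12+0.00j, -0.88+0.00j, -0.88-0.00j], [(0.42+0j), -0.02-0.37j, (-0.02+0.37j)]]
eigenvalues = [(1.18+0j), (-1.13+0.12j), (-1.13-0.12j)]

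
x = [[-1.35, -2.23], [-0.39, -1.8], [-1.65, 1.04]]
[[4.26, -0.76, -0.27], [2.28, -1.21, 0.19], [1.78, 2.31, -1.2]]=x @ [[-1.65, -0.86, 0.58],[-0.91, 0.86, -0.23]]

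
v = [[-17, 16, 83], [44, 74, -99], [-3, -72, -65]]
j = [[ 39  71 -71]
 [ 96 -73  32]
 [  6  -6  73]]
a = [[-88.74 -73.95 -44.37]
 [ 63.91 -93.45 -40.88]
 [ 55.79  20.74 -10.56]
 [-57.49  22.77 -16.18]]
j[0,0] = 39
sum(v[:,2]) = -81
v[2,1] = -72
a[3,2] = -16.18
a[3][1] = 22.77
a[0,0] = -88.74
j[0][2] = -71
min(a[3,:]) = -57.49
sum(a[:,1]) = -123.89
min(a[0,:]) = -88.74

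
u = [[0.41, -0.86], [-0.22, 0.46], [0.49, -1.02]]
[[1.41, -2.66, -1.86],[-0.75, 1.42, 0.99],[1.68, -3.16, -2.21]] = u @ [[1.42, -2.44, -1.40], [-0.96, 1.93, 1.49]]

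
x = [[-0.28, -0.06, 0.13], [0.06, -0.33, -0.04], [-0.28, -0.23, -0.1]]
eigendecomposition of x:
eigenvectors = [[-0.31+0.47j, (-0.31-0.47j), -0.19+0.00j], [(0.13+0.04j), (0.13-0.04j), 0.84+0.00j], [-0.82+0.00j, -0.82-0.00j, (0.52+0j)]]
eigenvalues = [(-0.17+0.17j), (-0.17-0.17j), (-0.37+0j)]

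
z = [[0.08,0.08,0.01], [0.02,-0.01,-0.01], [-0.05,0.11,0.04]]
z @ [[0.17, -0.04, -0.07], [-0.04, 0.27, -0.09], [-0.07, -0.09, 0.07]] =[[0.01,0.02,-0.01], [0.0,-0.0,-0.00], [-0.02,0.03,-0.0]]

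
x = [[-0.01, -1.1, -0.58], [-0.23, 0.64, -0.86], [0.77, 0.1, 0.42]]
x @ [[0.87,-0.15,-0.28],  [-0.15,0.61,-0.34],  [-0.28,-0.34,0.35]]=[[0.32,-0.47,0.17], [-0.06,0.72,-0.45], [0.54,-0.20,-0.1]]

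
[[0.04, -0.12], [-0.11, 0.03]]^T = [[0.04, -0.11], [-0.12, 0.03]]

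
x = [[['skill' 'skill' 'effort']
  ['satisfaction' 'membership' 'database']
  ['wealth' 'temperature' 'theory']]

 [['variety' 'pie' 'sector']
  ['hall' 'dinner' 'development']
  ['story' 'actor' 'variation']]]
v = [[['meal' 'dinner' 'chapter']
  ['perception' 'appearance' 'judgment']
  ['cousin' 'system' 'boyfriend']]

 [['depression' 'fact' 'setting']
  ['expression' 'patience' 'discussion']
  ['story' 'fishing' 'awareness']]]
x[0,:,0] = ['skill', 'satisfaction', 'wealth']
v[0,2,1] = 'system'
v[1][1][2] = 'discussion'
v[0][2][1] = 'system'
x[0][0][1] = 'skill'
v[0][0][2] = 'chapter'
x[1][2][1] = 'actor'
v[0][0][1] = 'dinner'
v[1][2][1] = 'fishing'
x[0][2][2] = 'theory'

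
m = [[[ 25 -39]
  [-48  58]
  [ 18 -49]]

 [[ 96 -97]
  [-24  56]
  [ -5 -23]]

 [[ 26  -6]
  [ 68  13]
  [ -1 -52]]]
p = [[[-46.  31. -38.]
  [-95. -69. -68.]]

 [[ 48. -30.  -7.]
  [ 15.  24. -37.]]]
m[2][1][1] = 13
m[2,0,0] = 26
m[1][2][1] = -23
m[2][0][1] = -6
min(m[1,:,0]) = -24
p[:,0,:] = [[-46.0, 31.0, -38.0], [48.0, -30.0, -7.0]]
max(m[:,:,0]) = 96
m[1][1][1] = 56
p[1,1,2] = -37.0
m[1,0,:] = [96, -97]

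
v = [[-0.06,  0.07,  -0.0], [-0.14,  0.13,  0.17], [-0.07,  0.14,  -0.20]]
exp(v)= [[0.94, 0.07, 0.01], [-0.15, 1.15, 0.17], [-0.07, 0.13, 0.83]]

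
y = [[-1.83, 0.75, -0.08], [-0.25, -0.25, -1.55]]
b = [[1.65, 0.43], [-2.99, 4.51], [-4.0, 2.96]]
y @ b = [[-4.94, 2.36], [6.54, -5.82]]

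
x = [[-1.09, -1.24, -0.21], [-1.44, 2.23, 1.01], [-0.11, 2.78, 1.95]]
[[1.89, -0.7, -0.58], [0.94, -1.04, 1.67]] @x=[[-0.99, -5.52, -2.23], [0.29, 1.16, 2.01]]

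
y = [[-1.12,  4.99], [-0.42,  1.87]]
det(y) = 0.00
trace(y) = 0.75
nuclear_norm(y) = 5.46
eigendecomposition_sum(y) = [[0.0, -0.01], [0.00, -0.0]] + [[-1.12, 5.00], [-0.42, 1.87]]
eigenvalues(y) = [0.0, 0.75]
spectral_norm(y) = 5.46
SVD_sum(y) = [[-1.12, 4.99], [-0.42, 1.87]] + [[0.00, 0.0],[-0.0, -0.0]]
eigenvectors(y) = [[-0.98, -0.94], [-0.22, -0.35]]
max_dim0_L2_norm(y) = 5.33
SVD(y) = [[-0.94, -0.35], [-0.35, 0.94]] @ diag([5.461483308982047, 0.0002563406167875413]) @ [[0.22,-0.98], [-0.98,-0.22]]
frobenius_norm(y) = 5.46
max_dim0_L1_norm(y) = 6.86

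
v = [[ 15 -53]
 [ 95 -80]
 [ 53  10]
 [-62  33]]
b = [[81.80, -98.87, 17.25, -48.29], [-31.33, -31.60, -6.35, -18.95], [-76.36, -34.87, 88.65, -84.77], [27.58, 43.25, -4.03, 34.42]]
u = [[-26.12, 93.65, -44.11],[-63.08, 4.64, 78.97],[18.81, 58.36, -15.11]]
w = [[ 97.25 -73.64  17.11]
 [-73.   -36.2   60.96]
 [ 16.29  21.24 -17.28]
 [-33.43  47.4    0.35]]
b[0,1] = -98.87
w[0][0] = 97.25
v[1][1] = -80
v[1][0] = 95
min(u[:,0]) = -63.08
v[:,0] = [15, 95, 53, -62]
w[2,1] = 21.24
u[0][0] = -26.12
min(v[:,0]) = -62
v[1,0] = 95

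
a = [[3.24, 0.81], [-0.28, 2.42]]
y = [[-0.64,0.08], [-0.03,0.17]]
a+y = [[2.60, 0.89],  [-0.31, 2.59]]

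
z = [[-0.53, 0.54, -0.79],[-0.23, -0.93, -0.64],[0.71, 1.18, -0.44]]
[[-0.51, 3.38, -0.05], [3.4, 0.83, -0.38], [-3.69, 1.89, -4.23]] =z@[[-0.84, -1.08, -3.90], [-2.91, 1.24, -0.32], [-0.78, -2.71, 2.46]]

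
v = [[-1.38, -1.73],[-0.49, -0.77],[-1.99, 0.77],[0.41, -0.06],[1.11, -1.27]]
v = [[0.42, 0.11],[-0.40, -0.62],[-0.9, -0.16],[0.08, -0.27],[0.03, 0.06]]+[[-1.80,-1.84], [-0.09,-0.15], [-1.09,0.93], [0.33,0.21], [1.08,-1.33]]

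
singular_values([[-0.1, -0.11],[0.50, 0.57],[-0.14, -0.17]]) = [0.8, 0.01]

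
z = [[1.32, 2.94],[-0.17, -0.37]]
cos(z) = [[0.42, -1.3], [0.08, 1.17]]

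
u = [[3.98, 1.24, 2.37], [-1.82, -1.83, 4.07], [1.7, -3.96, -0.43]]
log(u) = [[1.57, 0.69, 0.07],[-0.69, 1.38, 1.86],[-0.12, -1.71, 1.65]]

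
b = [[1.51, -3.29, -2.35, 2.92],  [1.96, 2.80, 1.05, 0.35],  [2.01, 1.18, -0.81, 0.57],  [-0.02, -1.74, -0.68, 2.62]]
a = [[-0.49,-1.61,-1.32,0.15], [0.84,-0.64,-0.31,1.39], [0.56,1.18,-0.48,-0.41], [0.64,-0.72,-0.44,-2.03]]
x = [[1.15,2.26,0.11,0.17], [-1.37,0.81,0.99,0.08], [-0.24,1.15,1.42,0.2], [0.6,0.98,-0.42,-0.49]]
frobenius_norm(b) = 7.54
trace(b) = 6.12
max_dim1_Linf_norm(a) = 2.03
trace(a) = -3.64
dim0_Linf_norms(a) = [0.84, 1.61, 1.32, 2.03]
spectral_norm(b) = 6.25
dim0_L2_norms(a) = [1.29, 2.22, 1.5, 2.5]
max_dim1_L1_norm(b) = 10.07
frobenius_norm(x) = 3.89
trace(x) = 2.89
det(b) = -15.21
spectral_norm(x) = 3.03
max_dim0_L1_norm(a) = 4.15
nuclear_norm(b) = 12.09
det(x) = -1.92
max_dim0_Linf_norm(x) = 2.26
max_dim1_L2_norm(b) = 5.21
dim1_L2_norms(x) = [2.54, 1.88, 1.85, 1.32]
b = x @ a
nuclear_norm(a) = 7.27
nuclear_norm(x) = 6.45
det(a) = 7.92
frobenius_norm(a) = 3.88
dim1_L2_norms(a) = [2.14, 1.77, 1.45, 2.29]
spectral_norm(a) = 2.52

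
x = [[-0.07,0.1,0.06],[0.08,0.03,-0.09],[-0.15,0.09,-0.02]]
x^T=[[-0.07, 0.08, -0.15], [0.10, 0.03, 0.09], [0.06, -0.09, -0.02]]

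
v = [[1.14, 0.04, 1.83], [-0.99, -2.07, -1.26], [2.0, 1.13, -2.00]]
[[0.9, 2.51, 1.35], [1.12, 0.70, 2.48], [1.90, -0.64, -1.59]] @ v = [[1.24,-3.63,-4.22],[5.54,1.40,-3.79],[-0.38,-0.4,7.46]]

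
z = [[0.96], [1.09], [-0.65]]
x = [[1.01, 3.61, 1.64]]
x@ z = [[3.84]]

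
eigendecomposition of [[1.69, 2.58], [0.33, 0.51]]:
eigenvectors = [[0.98, -0.84],[0.19, 0.55]]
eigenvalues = [2.2, 0.0]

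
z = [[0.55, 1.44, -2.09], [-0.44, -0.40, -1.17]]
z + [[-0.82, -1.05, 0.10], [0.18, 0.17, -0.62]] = [[-0.27, 0.39, -1.99], [-0.26, -0.23, -1.79]]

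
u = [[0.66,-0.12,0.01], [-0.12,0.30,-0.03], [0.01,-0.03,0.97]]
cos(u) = [[0.78, 0.06, -0.01], [0.06, 0.95, 0.02], [-0.01, 0.02, 0.56]]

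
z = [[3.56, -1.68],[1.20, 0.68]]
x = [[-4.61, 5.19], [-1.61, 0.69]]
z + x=[[-1.05, 3.51], [-0.41, 1.37]]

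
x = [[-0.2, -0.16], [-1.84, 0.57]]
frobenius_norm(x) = 1.94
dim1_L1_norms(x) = [0.36, 2.41]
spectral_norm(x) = 1.93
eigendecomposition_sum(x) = [[-0.38, -0.06], [-0.66, -0.1]] + [[0.18, -0.10],[-1.18, 0.67]]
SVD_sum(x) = [[-0.14, 0.04], [-1.84, 0.55]] + [[-0.06, -0.20], [0.00, 0.02]]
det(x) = -0.41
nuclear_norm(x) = 2.14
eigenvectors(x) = [[-0.5,  0.15], [-0.87,  -0.99]]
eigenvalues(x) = [-0.48, 0.85]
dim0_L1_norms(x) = [2.04, 0.73]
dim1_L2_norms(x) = [0.26, 1.93]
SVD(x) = [[-0.08, -1.0], [-1.0, 0.08]] @ diag([1.9316834158734673, 0.21142180786147616]) @ [[0.96,  -0.29], [0.29,  0.96]]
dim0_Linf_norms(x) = [1.84, 0.57]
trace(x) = 0.37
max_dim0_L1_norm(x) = 2.04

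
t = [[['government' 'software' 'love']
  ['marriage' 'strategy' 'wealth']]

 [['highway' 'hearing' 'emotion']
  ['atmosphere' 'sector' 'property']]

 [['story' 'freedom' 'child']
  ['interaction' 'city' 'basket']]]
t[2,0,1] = 'freedom'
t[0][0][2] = 'love'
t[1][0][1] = 'hearing'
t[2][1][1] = 'city'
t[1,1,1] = 'sector'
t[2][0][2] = 'child'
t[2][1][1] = 'city'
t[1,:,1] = ['hearing', 'sector']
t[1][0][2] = 'emotion'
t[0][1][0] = 'marriage'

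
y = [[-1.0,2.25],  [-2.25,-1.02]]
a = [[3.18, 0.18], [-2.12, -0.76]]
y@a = [[-7.95, -1.89], [-4.99, 0.37]]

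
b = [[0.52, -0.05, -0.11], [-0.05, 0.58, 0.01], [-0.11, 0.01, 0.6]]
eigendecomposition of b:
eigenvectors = [[-0.82,-0.58,0.01], [-0.24,0.33,-0.91], [-0.53,0.74,0.41]]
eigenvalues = [0.43, 0.69, 0.58]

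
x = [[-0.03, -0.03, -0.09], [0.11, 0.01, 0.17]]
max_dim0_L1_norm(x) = 0.26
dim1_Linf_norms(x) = [0.09, 0.17]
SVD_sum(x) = [[-0.05, -0.01, -0.08],[0.10, 0.02, 0.17]] + [[0.02, -0.02, -0.01], [0.01, -0.01, -0.0]]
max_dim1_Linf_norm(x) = 0.17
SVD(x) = [[-0.43, 0.90], [0.90, 0.43]] @ diag([0.22362139822049945, 0.03151936322181672]) @ [[0.50,0.10,0.86], [0.63,-0.73,-0.28]]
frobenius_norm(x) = 0.23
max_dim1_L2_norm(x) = 0.2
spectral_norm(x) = 0.22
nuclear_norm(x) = 0.26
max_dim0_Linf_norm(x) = 0.17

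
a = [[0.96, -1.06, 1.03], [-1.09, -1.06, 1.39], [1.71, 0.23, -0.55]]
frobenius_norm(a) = 3.26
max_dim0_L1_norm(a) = 3.76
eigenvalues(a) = [-2.4, 1.75, 0.01]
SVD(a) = [[0.19, -0.86, -0.47], [0.78, -0.16, 0.60], [-0.6, -0.48, 0.65]] @ diag([2.605847903699281, 1.9593206092100441, 0.004410568086685938]) @ [[-0.65, -0.45, 0.62], [-0.75, 0.5, -0.43], [0.11, 0.74, 0.66]]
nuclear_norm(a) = 4.57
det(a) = -0.02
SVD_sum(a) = [[-0.31,-0.22,0.30], [-1.32,-0.91,1.25], [1.01,0.69,-0.96]] + [[1.27, -0.84, 0.73],[0.23, -0.15, 0.13],[0.70, -0.46, 0.4]] + [[-0.0, -0.00, -0.00], [0.00, 0.0, 0.0], [0.0, 0.0, 0.00]]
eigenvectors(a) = [[0.39,0.8,0.11], [0.80,-0.02,0.74], [-0.46,0.60,0.66]]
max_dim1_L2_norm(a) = 2.06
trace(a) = -0.65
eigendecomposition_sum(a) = [[-0.52, -0.53, 0.69], [-1.06, -1.07, 1.39], [0.61, 0.62, -0.81]] + [[1.48, -0.53, 0.34], [-0.03, 0.01, -0.01], [1.1, -0.39, 0.25]] + [[-0.0, 0.0, 0.0], [-0.00, 0.00, 0.00], [-0.00, 0.0, 0.0]]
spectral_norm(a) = 2.61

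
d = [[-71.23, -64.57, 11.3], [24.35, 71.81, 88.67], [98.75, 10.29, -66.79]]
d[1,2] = 88.67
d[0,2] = 11.3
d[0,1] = -64.57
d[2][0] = 98.75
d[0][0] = -71.23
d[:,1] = [-64.57, 71.81, 10.29]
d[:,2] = [11.3, 88.67, -66.79]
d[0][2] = 11.3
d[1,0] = 24.35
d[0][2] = 11.3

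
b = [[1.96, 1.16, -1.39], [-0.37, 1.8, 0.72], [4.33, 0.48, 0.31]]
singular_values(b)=[4.86, 2.03, 1.55]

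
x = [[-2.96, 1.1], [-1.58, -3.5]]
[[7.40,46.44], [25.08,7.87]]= x@[[-4.42,  -14.15], [-5.17,  4.14]]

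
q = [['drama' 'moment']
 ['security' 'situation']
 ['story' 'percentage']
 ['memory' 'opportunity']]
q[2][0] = 'story'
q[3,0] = 'memory'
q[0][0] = 'drama'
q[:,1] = ['moment', 'situation', 'percentage', 'opportunity']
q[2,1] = 'percentage'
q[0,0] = 'drama'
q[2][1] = 'percentage'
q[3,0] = 'memory'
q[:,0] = ['drama', 'security', 'story', 'memory']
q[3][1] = 'opportunity'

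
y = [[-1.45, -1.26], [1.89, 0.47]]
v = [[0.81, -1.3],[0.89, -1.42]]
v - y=[[2.26, -0.04],[-1.0, -1.89]]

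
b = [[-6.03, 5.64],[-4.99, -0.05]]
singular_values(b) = [9.13, 3.12]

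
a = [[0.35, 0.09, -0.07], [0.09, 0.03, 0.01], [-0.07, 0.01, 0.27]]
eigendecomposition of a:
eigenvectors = [[0.27, -0.88, 0.40], [-0.96, -0.20, 0.21], [0.11, 0.44, 0.89]]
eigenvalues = [0.0, 0.41, 0.24]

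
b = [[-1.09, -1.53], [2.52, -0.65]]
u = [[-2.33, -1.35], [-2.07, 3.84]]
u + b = [[-3.42, -2.88],[0.45, 3.19]]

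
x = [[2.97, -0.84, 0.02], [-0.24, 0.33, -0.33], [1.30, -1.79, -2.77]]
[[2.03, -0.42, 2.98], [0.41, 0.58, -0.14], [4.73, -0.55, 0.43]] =x@[[0.77,  0.25,  1.14], [0.27,  1.37,  0.48], [-1.52,  -0.57,  0.07]]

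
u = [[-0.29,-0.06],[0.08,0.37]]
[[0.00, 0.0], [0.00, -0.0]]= u@[[-0.00,-0.01], [-0.0,-0.00]]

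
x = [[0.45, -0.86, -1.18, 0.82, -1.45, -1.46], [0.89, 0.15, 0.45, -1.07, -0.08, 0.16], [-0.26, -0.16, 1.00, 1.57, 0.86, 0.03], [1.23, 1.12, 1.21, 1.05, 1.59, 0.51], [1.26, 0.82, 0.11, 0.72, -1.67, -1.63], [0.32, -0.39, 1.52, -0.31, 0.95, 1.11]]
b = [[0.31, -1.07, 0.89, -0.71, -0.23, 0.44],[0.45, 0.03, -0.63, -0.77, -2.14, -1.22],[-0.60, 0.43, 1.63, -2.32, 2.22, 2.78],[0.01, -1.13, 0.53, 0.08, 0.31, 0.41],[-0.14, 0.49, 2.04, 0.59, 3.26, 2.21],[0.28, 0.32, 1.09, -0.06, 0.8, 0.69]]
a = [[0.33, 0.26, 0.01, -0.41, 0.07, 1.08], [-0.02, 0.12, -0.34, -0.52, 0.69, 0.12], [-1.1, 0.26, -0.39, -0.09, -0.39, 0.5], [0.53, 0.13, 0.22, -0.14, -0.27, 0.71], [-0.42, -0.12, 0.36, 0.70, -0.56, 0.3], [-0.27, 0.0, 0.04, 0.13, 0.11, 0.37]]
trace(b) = 6.00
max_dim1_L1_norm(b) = 9.98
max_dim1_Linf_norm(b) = 3.26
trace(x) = 2.09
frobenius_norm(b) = 7.48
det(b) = -0.00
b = a @ x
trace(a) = -0.27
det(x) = -5.12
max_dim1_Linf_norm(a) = 1.1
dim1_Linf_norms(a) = [1.08, 0.69, 1.1, 0.71, 0.7, 0.37]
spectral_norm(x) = 4.33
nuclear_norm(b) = 12.20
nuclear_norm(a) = 4.84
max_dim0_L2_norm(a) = 1.47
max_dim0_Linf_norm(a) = 1.1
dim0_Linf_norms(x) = [1.26, 1.12, 1.52, 1.57, 1.67, 1.63]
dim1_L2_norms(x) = [2.69, 1.48, 2.07, 2.85, 2.87, 2.19]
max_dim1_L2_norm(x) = 2.87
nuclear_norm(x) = 11.79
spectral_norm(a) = 1.56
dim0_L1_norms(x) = [4.41, 3.5, 5.47, 5.54, 6.6, 4.9]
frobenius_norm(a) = 2.58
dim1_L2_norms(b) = [1.67, 2.69, 4.61, 1.35, 4.5, 1.58]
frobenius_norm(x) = 5.91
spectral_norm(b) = 6.65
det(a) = -0.00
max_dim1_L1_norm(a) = 2.73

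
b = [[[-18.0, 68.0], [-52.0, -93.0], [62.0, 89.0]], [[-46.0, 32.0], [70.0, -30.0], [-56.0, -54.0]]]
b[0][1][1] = -93.0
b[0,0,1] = 68.0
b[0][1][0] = -52.0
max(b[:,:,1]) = 89.0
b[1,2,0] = -56.0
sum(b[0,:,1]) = 64.0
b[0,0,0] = -18.0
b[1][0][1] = 32.0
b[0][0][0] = -18.0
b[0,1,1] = -93.0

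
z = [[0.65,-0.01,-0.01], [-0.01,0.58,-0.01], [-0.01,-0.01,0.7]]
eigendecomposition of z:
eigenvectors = [[-0.15, -0.97, -0.17], [-0.98, 0.16, -0.07], [-0.09, -0.16, 0.98]]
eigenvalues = [0.58, 0.65, 0.7]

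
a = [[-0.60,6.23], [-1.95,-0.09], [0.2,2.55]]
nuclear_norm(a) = 8.74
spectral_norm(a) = 6.75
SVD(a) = [[0.93, 0.07], [0.01, 0.98], [0.37, -0.19]] @ diag([6.748989448072313, 1.9942771697556438]) @ [[-0.07, 1.00], [-1.00, -0.07]]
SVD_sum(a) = [[-0.46, 6.24], [-0.0, 0.05], [-0.19, 2.52]] + [[-0.14, -0.01],[-1.95, -0.14],[0.39, 0.03]]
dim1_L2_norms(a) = [6.26, 1.95, 2.56]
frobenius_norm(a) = 7.04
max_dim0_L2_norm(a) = 6.73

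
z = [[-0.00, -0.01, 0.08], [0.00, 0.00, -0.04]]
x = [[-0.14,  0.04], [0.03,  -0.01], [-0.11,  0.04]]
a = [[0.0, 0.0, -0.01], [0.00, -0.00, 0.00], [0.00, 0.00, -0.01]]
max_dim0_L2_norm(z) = 0.09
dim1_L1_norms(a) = [0.01, 0.0, 0.01]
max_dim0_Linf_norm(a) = 0.01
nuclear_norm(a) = 0.01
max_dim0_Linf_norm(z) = 0.08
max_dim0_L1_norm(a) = 0.02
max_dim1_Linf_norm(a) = 0.01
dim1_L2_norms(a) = [0.01, 0.0, 0.01]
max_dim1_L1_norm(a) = 0.01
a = x @ z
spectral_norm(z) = 0.09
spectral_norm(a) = 0.01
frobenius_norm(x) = 0.19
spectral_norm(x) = 0.19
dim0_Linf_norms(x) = [0.14, 0.04]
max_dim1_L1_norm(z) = 0.09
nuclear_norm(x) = 0.20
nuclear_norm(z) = 0.09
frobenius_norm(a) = 0.01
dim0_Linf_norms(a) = [0.0, 0.0, 0.01]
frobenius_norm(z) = 0.09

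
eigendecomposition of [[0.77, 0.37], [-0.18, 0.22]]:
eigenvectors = [[0.90, -0.71],[-0.44, 0.71]]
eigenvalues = [0.59, 0.4]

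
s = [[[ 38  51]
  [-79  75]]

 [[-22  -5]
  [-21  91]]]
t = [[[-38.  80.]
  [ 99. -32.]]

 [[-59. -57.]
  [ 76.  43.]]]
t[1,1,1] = 43.0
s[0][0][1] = 51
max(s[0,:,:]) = 75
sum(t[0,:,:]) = 109.0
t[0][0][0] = -38.0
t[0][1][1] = -32.0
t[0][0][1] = 80.0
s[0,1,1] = 75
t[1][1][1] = 43.0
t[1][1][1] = 43.0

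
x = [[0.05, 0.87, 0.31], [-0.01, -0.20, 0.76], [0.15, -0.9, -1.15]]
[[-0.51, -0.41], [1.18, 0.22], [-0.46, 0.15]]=x@[[0.38, -0.73],[-1.06, -0.48],[1.28, 0.15]]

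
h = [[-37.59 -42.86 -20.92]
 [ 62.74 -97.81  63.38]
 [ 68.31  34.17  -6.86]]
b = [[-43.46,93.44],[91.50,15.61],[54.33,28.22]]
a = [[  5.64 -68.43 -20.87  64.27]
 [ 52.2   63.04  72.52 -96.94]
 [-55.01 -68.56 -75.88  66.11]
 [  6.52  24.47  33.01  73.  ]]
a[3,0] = 6.52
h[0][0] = -37.59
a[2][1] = -68.56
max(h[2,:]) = 68.31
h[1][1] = -97.81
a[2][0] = -55.01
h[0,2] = -20.92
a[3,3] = 73.0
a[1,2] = 72.52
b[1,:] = [91.5, 15.61]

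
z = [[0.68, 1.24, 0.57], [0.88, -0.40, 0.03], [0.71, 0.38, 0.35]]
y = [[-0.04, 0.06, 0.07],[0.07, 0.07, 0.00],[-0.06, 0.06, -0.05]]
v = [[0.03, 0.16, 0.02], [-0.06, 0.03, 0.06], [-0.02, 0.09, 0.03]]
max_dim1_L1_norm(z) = 2.49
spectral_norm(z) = 1.73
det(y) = 0.00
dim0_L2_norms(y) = [0.1, 0.11, 0.09]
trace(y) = -0.02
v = z @ y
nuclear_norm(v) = 0.29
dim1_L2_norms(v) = [0.16, 0.09, 0.1]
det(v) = -0.00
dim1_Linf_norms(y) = [0.07, 0.07, 0.06]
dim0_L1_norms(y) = [0.17, 0.19, 0.12]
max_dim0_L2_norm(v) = 0.19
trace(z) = 0.63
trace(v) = 0.09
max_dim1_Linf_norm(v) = 0.16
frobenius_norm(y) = 0.17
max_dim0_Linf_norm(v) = 0.16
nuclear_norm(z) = 2.81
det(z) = -0.11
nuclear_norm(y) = 0.30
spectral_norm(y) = 0.11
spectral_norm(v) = 0.19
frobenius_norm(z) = 2.01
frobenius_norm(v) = 0.21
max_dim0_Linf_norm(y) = 0.07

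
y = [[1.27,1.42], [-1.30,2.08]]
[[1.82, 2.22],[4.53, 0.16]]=y @ [[-0.59, 0.98],  [1.81, 0.69]]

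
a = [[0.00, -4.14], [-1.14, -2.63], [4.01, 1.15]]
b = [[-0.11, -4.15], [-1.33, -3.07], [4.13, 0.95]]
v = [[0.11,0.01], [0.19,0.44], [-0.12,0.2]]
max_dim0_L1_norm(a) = 7.92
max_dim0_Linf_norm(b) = 4.15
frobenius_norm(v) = 0.54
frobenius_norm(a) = 6.54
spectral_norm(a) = 5.48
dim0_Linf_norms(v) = [0.19, 0.44]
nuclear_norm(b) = 9.42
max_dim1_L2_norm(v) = 0.48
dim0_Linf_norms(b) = [4.13, 4.15]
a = v + b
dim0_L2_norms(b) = [4.34, 5.25]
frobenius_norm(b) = 6.81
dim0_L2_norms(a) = [4.17, 5.04]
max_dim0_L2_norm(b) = 5.25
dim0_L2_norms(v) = [0.25, 0.48]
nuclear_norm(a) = 9.05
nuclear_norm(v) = 0.71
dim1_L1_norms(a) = [4.14, 3.77, 5.16]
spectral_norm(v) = 0.50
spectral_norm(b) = 5.72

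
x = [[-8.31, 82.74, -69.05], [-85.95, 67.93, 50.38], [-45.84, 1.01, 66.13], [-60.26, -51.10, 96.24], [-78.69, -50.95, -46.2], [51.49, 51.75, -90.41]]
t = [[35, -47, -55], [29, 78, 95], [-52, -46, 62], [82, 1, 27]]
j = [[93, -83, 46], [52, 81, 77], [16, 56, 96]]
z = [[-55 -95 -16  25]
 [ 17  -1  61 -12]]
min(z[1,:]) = -12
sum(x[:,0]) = -227.56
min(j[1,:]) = 52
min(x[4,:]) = -78.69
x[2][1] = 1.01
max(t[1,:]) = 95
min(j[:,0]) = 16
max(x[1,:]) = 67.93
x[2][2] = 66.13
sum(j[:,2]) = 219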